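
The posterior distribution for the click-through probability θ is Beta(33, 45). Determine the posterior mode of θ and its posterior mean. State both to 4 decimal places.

MAP = 0.4211; posterior mean = 0.4231

Mode = (33−1)/(33+45−2) = 32/76 = 0.4211.
Mean = 33/(33+45) = 33/78 = 0.4231.
Right-skewed posterior ⇒ mode < mean.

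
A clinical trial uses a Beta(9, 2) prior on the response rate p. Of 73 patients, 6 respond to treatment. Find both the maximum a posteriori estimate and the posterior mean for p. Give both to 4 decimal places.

Posterior: Beta(9+6, 2+67) = Beta(15, 69).
Mode = (15−1)/(15+69−2) = 14/82 = 0.1707.
Mean = 15/(15+69) = 15/84 = 0.1786.
The posterior is right-skewed, so the mean exceeds the mode.

MAP = 0.1707, posterior mean = 0.1786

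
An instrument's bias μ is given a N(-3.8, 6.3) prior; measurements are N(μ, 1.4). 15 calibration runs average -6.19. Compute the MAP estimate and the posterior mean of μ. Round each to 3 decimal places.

μ_MAP = -6.155, E[μ|data] = -6.155

Posterior for μ is Normal. Precision-weighted mean: (1/6.3·-3.8 + 15/1.4·-6.19) / (1/6.3 + 15/1.4) = -6.155.
A Normal posterior is symmetric, so mode = mean.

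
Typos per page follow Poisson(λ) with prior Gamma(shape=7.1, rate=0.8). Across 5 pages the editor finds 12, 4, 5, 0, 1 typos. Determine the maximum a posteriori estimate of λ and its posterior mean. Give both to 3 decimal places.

λ_MAP = 4.845, E[λ|data] = 5.017

Σ counts = 22. Posterior: Gamma(shape = 7.1+22 = 29.1, rate = 0.8+5 = 5.8).
Mode = (α−1)/β = 28.1/5.8 = 4.845.
Mean = α/β = 29.1/5.8 = 5.017.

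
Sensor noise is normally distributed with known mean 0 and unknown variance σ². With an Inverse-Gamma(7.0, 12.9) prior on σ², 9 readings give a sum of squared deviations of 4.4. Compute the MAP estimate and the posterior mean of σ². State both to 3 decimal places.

Posterior: Inverse-Gamma(shape = 7.0+9/2 = 11.5, scale = 12.9+4.4/2 = 15.1).
Mode = β/(α+1) = 15.1/12.5 = 1.208.
Mean = β/(α−1) = 15.1/10.5 = 1.438.

MAP = 1.208; posterior mean = 1.438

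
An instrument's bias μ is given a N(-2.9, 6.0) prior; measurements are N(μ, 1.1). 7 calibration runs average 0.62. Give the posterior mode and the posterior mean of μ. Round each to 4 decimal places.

Posterior for μ is Normal. Precision-weighted mean: (1/6.0·-2.9 + 7/1.1·0.62) / (1/6.0 + 7/1.1) = 0.5302.
A Normal posterior is symmetric, so mode = mean.

posterior mode = 0.5302, posterior mean = 0.5302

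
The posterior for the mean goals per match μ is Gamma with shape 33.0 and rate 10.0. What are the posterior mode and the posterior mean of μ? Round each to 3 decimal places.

Mode = (α−1)/β = 32.0/10.0 = 3.200.
Mean = α/β = 33.0/10.0 = 3.300.
Right-skewed posterior ⇒ mode < mean.

posterior mode = 3.200, posterior mean = 3.300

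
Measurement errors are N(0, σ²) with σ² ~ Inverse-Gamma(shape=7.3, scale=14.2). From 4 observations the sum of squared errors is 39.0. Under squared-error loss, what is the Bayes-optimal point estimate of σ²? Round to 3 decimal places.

Posterior: Inverse-Gamma(shape = 7.3+4/2 = 9.3, scale = 14.2+39.0/2 = 33.7).
Mode = β/(α+1) = 33.7/10.3 = 3.272.
Mean = β/(α−1) = 33.7/8.3 = 4.060.
Squared-error loss ⇒ the optimal estimator is the posterior mean.

4.060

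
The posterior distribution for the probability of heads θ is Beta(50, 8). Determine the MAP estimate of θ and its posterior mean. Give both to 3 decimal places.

MAP = 0.875; posterior mean = 0.862

Mode = (50−1)/(50+8−2) = 49/56 = 0.875.
Mean = 50/(50+8) = 50/58 = 0.862.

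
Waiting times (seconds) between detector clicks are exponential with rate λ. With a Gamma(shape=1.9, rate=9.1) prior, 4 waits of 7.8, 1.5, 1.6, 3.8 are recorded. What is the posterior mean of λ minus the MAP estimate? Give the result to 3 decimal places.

Σ times = 14.7. Posterior: Gamma(shape = 1.9+4 = 5.9, rate = 9.1+14.7 = 23.8).
Mode = (α−1)/β = 4.9/23.8 = 0.206.
Mean = α/β = 5.9/23.8 = 0.248.
Difference = 0.248 − 0.206 = 0.042.
The posterior is right-skewed, so the mean exceeds the mode.

0.042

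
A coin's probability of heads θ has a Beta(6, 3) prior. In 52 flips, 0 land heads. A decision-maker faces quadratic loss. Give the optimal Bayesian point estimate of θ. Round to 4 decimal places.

Posterior: Beta(6+0, 3+52) = Beta(6, 55).
Mode = (6−1)/(6+55−2) = 5/59 = 0.0847.
Mean = 6/(6+55) = 6/61 = 0.0984.
Quadratic loss ⇒ the optimal estimator is the posterior mean.

0.0984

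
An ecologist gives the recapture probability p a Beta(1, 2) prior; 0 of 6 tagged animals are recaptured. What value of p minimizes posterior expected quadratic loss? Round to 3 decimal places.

0.111

Posterior: Beta(1+0, 2+6) = Beta(1, 8).
Since α = 1 ≤ 1 and β > 1, the Beta density is monotone decreasing on [0,1]; the mode is at 0.
Mean = 1/(1+8) = 0.111.
Quadratic loss ⇒ the optimal estimator is the posterior mean.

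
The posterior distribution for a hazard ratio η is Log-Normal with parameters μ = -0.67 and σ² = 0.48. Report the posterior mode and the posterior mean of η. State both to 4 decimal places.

Mode = exp(μ − σ²) = exp(-1.15) = 0.3166.
Mean = exp(μ + σ²/2) = exp(-0.430) = 0.6505.
Mean > mode: the posterior has a right tail.

η_MAP = 0.3166, E[η|data] = 0.6505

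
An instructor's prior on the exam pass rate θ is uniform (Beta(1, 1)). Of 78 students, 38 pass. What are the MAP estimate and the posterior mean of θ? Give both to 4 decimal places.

θ_MAP = 0.4872, E[θ|data] = 0.4875

Posterior: Beta(1+38, 1+40) = Beta(39, 41).
Mode = (39−1)/(39+41−2) = 38/78 = 0.4872.
With a flat prior the MAP equals the MLE, 38/78.
Mean = 39/(39+41) = 39/80 = 0.4875.
Mean > mode: the posterior has a right tail.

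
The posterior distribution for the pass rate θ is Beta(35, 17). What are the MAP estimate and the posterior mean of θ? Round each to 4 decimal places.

MAP estimate = 0.6800, posterior mean = 0.6731

Mode = (35−1)/(35+17−2) = 34/50 = 0.6800.
Mean = 35/(35+17) = 35/52 = 0.6731.
The mean is pulled below the mode by the posterior's left skew.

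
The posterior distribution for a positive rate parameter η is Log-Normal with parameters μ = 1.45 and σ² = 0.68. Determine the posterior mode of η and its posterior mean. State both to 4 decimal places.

Mode = exp(μ − σ²) = exp(0.77) = 2.1598.
Mean = exp(μ + σ²/2) = exp(1.790) = 5.9895.

MAP = 2.1598, posterior mean = 5.9895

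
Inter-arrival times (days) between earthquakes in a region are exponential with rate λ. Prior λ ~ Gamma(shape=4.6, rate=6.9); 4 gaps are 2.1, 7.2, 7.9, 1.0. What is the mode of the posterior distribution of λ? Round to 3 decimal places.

0.303

Σ times = 18.2. Posterior: Gamma(shape = 4.6+4 = 8.6, rate = 6.9+18.2 = 25.1).
Mode = (α−1)/β = 7.6/25.1 = 0.303.
Mean = α/β = 8.6/25.1 = 0.343.
This is the posterior mode — the MAP estimate.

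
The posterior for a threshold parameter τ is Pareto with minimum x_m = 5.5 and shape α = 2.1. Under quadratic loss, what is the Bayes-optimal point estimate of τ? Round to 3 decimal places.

10.500

The Pareto density is strictly decreasing on [x_m, ∞), so the mode is x_m = 5.500.
Mean = α·x_m/(α−1) = 2.1·5.5/1.1 = 10.500.
Quadratic loss ⇒ the optimal estimator is the posterior mean.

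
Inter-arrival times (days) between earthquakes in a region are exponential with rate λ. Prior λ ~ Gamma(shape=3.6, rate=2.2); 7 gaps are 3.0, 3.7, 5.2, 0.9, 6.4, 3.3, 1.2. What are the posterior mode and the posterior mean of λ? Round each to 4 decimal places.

Σ times = 23.7. Posterior: Gamma(shape = 3.6+7 = 10.6, rate = 2.2+23.7 = 25.9).
Mode = (α−1)/β = 9.6/25.9 = 0.3707.
Mean = α/β = 10.6/25.9 = 0.4093.
Right-skewed posterior ⇒ mode < mean.

MAP = 0.3707; posterior mean = 0.4093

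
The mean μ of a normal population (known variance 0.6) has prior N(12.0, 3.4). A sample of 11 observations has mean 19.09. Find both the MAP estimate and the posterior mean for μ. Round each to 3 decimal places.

MAP: 18.978. Posterior mean: 18.978.

Posterior for μ is Normal. Precision-weighted mean: (1/3.4·12.0 + 11/0.6·19.09) / (1/3.4 + 11/0.6) = 18.978.
A Normal posterior is symmetric, so mode = mean.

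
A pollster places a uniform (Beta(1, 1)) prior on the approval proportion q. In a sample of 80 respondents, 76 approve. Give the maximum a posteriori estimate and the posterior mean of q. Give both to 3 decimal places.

MAP = 0.950; posterior mean = 0.939

Posterior: Beta(1+76, 1+4) = Beta(77, 5).
Mode = (77−1)/(77+5−2) = 76/80 = 0.950.
With a flat prior the MAP equals the MLE, 76/80.
Mean = 77/(77+5) = 77/82 = 0.939.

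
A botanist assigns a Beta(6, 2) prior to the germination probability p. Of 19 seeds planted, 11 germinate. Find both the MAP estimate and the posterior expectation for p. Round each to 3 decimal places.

MAP estimate = 0.640, posterior expectation = 0.630

Posterior: Beta(6+11, 2+8) = Beta(17, 10).
Mode = (17−1)/(17+10−2) = 16/25 = 0.640.
Mean = 17/(17+10) = 17/27 = 0.630.
The posterior is left-skewed, so the mode exceeds the mean.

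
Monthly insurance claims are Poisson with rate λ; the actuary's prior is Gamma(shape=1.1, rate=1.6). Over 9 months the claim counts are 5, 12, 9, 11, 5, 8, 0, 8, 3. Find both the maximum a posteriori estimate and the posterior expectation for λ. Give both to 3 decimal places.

Σ counts = 61. Posterior: Gamma(shape = 1.1+61 = 62.1, rate = 1.6+9 = 10.6).
Mode = (α−1)/β = 61.1/10.6 = 5.764.
Mean = α/β = 62.1/10.6 = 5.858.

maximum a posteriori estimate = 5.764, posterior expectation = 5.858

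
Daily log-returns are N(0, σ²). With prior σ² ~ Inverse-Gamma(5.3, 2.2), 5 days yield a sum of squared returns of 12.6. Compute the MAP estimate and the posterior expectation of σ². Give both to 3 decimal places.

MAP = 0.966; posterior mean = 1.250

Posterior: Inverse-Gamma(shape = 5.3+5/2 = 7.8, scale = 2.2+12.6/2 = 8.5).
Mode = β/(α+1) = 8.5/8.8 = 0.966.
Mean = β/(α−1) = 8.5/6.8 = 1.250.
Mean > mode: the posterior has a right tail.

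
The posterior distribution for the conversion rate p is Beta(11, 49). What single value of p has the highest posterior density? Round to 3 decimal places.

0.172

Mode = (11−1)/(11+49−2) = 10/58 = 0.172.
Mean = 11/(11+49) = 11/60 = 0.183.
This is the posterior mode — the MAP estimate.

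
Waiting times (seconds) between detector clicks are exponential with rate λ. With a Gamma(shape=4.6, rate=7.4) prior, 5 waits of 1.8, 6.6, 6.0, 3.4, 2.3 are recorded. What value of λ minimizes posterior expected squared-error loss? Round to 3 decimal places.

0.349

Σ times = 20.1. Posterior: Gamma(shape = 4.6+5 = 9.6, rate = 7.4+20.1 = 27.5).
Mode = (α−1)/β = 8.6/27.5 = 0.313.
Mean = α/β = 9.6/27.5 = 0.349.
Squared-error loss ⇒ the optimal estimator is the posterior mean.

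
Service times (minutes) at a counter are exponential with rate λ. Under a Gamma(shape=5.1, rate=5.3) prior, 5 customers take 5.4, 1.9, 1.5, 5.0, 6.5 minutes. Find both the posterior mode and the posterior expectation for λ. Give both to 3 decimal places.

Σ times = 20.3. Posterior: Gamma(shape = 5.1+5 = 10.1, rate = 5.3+20.3 = 25.6).
Mode = (α−1)/β = 9.1/25.6 = 0.355.
Mean = α/β = 10.1/25.6 = 0.395.
Right-skewed posterior ⇒ mode < mean.

MAP = 0.355; posterior mean = 0.395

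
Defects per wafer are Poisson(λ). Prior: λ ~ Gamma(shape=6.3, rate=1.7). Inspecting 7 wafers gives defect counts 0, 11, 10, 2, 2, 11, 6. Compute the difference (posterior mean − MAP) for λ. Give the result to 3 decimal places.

0.115

Σ counts = 42. Posterior: Gamma(shape = 6.3+42 = 48.3, rate = 1.7+7 = 8.7).
Mode = (α−1)/β = 47.3/8.7 = 5.437.
Mean = α/β = 48.3/8.7 = 5.552.
Difference = 5.552 − 5.437 = 0.115.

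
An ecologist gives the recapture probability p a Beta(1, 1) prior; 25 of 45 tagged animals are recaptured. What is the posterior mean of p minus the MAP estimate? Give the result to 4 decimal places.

Posterior: Beta(1+25, 1+20) = Beta(26, 21).
Mode = (26−1)/(26+21−2) = 25/45 = 0.5556.
With a flat prior the MAP equals the MLE, 25/45.
Mean = 26/(26+21) = 26/47 = 0.5532.
Difference = 0.5532 − 0.5556 = -0.0024.
Mode > mean: the posterior has a left tail.

-0.0024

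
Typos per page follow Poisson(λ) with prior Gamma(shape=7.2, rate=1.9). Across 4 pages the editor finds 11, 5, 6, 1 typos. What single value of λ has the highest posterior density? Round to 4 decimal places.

Σ counts = 23. Posterior: Gamma(shape = 7.2+23 = 30.2, rate = 1.9+4 = 5.9).
Mode = (α−1)/β = 29.2/5.9 = 4.9492.
Mean = α/β = 30.2/5.9 = 5.1186.
This is the posterior mode — the MAP estimate.

4.9492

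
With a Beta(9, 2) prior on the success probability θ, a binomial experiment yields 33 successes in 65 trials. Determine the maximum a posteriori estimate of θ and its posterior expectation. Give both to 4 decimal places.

Posterior: Beta(9+33, 2+32) = Beta(42, 34).
Mode = (42−1)/(42+34−2) = 41/74 = 0.5541.
Mean = 42/(42+34) = 42/76 = 0.5526.

MAP = 0.5541, posterior mean = 0.5526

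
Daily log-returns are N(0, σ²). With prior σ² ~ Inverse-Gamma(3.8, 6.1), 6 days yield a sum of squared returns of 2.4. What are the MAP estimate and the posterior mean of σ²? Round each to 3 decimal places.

MAP = 0.936; posterior mean = 1.259

Posterior: Inverse-Gamma(shape = 3.8+6/2 = 6.8, scale = 6.1+2.4/2 = 7.3).
Mode = β/(α+1) = 7.3/7.8 = 0.936.
Mean = β/(α−1) = 7.3/5.8 = 1.259.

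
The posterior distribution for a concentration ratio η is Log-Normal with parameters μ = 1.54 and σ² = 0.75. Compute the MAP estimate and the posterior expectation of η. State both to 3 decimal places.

MAP: 2.203. Posterior mean: 6.787.

Mode = exp(μ − σ²) = exp(0.79) = 2.203.
Mean = exp(μ + σ²/2) = exp(1.915) = 6.787.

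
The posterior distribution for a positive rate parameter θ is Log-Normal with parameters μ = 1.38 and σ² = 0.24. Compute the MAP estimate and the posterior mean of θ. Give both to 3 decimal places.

MAP estimate = 3.127, posterior mean = 4.482

Mode = exp(μ − σ²) = exp(1.14) = 3.127.
Mean = exp(μ + σ²/2) = exp(1.500) = 4.482.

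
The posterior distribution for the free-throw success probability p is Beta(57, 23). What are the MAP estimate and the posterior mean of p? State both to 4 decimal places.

Mode = (57−1)/(57+23−2) = 56/78 = 0.7179.
Mean = 57/(57+23) = 57/80 = 0.7125.
The posterior is left-skewed, so the mode exceeds the mean.

MAP = 0.7179, posterior mean = 0.7125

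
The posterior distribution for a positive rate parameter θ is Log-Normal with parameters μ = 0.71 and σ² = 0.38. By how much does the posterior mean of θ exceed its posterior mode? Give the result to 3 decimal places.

1.069

Mode = exp(μ − σ²) = exp(0.33) = 1.391.
Mean = exp(μ + σ²/2) = exp(0.900) = 2.460.
Difference = 2.460 − 1.391 = 1.069.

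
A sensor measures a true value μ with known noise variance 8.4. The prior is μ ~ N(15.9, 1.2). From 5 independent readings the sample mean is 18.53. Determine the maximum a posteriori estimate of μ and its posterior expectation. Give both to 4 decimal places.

maximum a posteriori estimate = 16.9958, posterior expectation = 16.9958

Posterior for μ is Normal. Precision-weighted mean: (1/1.2·15.9 + 5/8.4·18.53) / (1/1.2 + 5/8.4) = 16.9958.
A Normal posterior is symmetric, so mode = mean.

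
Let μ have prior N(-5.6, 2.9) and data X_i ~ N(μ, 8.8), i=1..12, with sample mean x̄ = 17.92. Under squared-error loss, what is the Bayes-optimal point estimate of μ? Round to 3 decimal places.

13.173

Posterior for μ is Normal. Precision-weighted mean: (1/2.9·-5.6 + 12/8.8·17.92) / (1/2.9 + 12/8.8) = 13.173.
A Normal posterior is symmetric, so mode = mean.
Squared-error loss ⇒ the optimal estimator is the posterior mean.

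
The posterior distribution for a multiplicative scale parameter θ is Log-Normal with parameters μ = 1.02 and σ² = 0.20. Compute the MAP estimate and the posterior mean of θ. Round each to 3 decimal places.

Mode = exp(μ − σ²) = exp(0.82) = 2.270.
Mean = exp(μ + σ²/2) = exp(1.120) = 3.065.

MAP = 2.270, posterior mean = 3.065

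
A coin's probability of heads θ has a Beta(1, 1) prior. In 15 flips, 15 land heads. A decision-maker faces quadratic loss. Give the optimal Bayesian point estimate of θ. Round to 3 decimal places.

Posterior: Beta(1+15, 1+0) = Beta(16, 1).
Since β = 1 ≤ 1 and α > 1, the Beta density is monotone increasing on [0,1]; the mode is at 1.
Mean = 16/(16+1) = 0.941.
Quadratic loss ⇒ the optimal estimator is the posterior mean.

0.941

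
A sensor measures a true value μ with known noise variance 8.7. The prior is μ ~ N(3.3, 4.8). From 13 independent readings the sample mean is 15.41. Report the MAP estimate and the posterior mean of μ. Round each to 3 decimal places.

Posterior for μ is Normal. Precision-weighted mean: (1/4.8·3.3 + 13/8.7·15.41) / (1/4.8 + 13/8.7) = 13.928.
A Normal posterior is symmetric, so mode = mean.

MAP: 13.928. Posterior mean: 13.928.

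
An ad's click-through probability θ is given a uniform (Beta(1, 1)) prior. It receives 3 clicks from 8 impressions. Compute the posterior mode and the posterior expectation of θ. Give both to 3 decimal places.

Posterior: Beta(1+3, 1+5) = Beta(4, 6).
Mode = (4−1)/(4+6−2) = 3/8 = 0.375.
With a flat prior the MAP equals the MLE, 3/8.
Mean = 4/(4+6) = 4/10 = 0.400.
The mean is pulled above the mode by the posterior's right skew.

MAP = 0.375; posterior mean = 0.400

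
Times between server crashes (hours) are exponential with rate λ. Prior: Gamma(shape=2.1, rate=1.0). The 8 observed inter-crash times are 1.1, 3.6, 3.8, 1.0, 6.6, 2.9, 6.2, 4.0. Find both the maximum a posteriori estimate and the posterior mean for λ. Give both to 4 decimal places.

Σ times = 29.2. Posterior: Gamma(shape = 2.1+8 = 10.1, rate = 1.0+29.2 = 30.2).
Mode = (α−1)/β = 9.1/30.2 = 0.3013.
Mean = α/β = 10.1/30.2 = 0.3344.
The mean is pulled above the mode by the posterior's right skew.

MAP: 0.3013. Posterior mean: 0.3344.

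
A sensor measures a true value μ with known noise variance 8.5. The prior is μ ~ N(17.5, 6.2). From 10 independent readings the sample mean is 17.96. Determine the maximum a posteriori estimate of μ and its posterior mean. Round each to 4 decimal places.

MAP = 17.9045, posterior mean = 17.9045

Posterior for μ is Normal. Precision-weighted mean: (1/6.2·17.5 + 10/8.5·17.96) / (1/6.2 + 10/8.5) = 17.9045.
A Normal posterior is symmetric, so mode = mean.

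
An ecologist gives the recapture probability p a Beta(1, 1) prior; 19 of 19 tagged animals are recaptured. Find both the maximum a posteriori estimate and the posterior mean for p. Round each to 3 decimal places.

MAP = 1.000, posterior mean = 0.952

Posterior: Beta(1+19, 1+0) = Beta(20, 1).
Since β = 1 ≤ 1 and α > 1, the Beta density is monotone increasing on [0,1]; the mode is at 1.
Mean = 20/(20+1) = 0.952.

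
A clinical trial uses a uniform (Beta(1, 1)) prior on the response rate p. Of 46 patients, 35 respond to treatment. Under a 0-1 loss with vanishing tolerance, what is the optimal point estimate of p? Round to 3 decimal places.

0.761

Posterior: Beta(1+35, 1+11) = Beta(36, 12).
Mode = (36−1)/(36+12−2) = 35/46 = 0.761.
Mean = 36/(36+12) = 36/48 = 0.750.
This is the posterior mode — the MAP estimate.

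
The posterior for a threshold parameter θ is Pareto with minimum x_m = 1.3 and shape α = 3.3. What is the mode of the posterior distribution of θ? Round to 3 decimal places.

1.300

The Pareto density is strictly decreasing on [x_m, ∞), so the mode is x_m = 1.300.
Mean = α·x_m/(α−1) = 3.3·1.3/2.3 = 1.865.
This is the posterior mode — the MAP estimate.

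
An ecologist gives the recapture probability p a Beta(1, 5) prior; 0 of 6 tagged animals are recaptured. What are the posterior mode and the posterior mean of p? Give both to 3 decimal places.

Posterior: Beta(1+0, 5+6) = Beta(1, 11).
Since α = 1 ≤ 1 and β > 1, the Beta density is monotone decreasing on [0,1]; the mode is at 0.
Mean = 1/(1+11) = 0.083.
Right-skewed posterior ⇒ mode < mean.

MAP = 0.000; posterior mean = 0.083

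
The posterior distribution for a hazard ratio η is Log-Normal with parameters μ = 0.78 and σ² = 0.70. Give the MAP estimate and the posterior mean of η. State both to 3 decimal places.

Mode = exp(μ − σ²) = exp(0.08) = 1.083.
Mean = exp(μ + σ²/2) = exp(1.130) = 3.096.

MAP = 1.083; posterior mean = 3.096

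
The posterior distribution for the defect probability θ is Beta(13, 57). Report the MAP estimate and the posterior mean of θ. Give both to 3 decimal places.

Mode = (13−1)/(13+57−2) = 12/68 = 0.176.
Mean = 13/(13+57) = 13/70 = 0.186.

MAP: 0.176. Posterior mean: 0.186.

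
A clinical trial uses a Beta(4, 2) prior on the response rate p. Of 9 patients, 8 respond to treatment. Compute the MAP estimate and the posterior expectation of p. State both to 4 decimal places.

MAP = 0.8462, posterior mean = 0.8000

Posterior: Beta(4+8, 2+1) = Beta(12, 3).
Mode = (12−1)/(12+3−2) = 11/13 = 0.8462.
Mean = 12/(12+3) = 12/15 = 0.8000.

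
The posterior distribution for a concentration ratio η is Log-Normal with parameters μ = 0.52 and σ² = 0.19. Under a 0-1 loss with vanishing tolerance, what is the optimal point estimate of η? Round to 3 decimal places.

Mode = exp(μ − σ²) = exp(0.33) = 1.391.
Mean = exp(μ + σ²/2) = exp(0.615) = 1.850.
This is the posterior mode — the MAP estimate.

1.391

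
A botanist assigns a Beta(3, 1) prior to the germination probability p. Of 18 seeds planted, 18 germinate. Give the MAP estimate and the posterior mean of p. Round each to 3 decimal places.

MAP: 1.000. Posterior mean: 0.955.

Posterior: Beta(3+18, 1+0) = Beta(21, 1).
Since β = 1 ≤ 1 and α > 1, the Beta density is monotone increasing on [0,1]; the mode is at 1.
Mean = 21/(21+1) = 0.955.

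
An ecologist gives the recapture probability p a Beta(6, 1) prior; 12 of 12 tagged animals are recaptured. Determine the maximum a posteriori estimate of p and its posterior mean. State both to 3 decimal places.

Posterior: Beta(6+12, 1+0) = Beta(18, 1).
Since β = 1 ≤ 1 and α > 1, the Beta density is monotone increasing on [0,1]; the mode is at 1.
Mean = 18/(18+1) = 0.947.

MAP: 1.000. Posterior mean: 0.947.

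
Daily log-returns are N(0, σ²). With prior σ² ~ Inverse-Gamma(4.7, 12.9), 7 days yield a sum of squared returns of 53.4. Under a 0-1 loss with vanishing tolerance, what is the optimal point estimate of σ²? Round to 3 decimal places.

Posterior: Inverse-Gamma(shape = 4.7+7/2 = 8.2, scale = 12.9+53.4/2 = 39.6).
Mode = β/(α+1) = 39.6/9.2 = 4.304.
Mean = β/(α−1) = 39.6/7.2 = 5.500.
This is the posterior mode — the MAP estimate.

4.304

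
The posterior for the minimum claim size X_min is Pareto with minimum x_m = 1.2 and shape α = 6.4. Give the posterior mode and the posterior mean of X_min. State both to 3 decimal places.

The Pareto density is strictly decreasing on [x_m, ∞), so the mode is x_m = 1.200.
Mean = α·x_m/(α−1) = 6.4·1.2/5.4 = 1.422.
The mean is pulled above the mode by the posterior's right skew.

X_min_MAP = 1.200, E[X_min|data] = 1.422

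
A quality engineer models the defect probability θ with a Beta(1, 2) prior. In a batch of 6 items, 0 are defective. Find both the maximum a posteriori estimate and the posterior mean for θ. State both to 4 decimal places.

maximum a posteriori estimate = 0.0000, posterior mean = 0.1111

Posterior: Beta(1+0, 2+6) = Beta(1, 8).
Since α = 1 ≤ 1 and β > 1, the Beta density is monotone decreasing on [0,1]; the mode is at 0.
Mean = 1/(1+8) = 0.1111.
The posterior is right-skewed, so the mean exceeds the mode.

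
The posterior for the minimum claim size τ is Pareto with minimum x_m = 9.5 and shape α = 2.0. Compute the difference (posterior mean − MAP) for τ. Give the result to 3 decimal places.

The Pareto density is strictly decreasing on [x_m, ∞), so the mode is x_m = 9.500.
Mean = α·x_m/(α−1) = 2.0·9.5/1.0 = 19.000.
Difference = 19.000 − 9.500 = 9.500.

9.500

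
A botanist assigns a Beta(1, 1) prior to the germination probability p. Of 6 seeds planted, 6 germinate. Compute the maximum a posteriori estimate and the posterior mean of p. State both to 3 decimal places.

Posterior: Beta(1+6, 1+0) = Beta(7, 1).
Since β = 1 ≤ 1 and α > 1, the Beta density is monotone increasing on [0,1]; the mode is at 1.
Mean = 7/(7+1) = 0.875.
Left-skewed posterior ⇒ mean < mode.

maximum a posteriori estimate = 1.000, posterior mean = 0.875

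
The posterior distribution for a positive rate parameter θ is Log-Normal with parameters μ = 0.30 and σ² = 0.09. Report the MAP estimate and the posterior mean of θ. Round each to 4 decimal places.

Mode = exp(μ − σ²) = exp(0.21) = 1.2337.
Mean = exp(μ + σ²/2) = exp(0.345) = 1.4120.
The posterior is right-skewed, so the mean exceeds the mode.

MAP = 1.2337; posterior mean = 1.4120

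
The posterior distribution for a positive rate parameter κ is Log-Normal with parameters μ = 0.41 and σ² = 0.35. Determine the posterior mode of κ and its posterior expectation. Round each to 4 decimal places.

Mode = exp(μ − σ²) = exp(0.06) = 1.0618.
Mean = exp(μ + σ²/2) = exp(0.585) = 1.7950.
Right-skewed posterior ⇒ mode < mean.

MAP = 1.0618; posterior mean = 1.7950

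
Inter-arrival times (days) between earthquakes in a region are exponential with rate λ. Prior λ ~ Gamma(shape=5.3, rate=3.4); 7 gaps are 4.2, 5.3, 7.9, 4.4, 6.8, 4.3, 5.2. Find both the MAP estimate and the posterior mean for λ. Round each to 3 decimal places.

MAP: 0.272. Posterior mean: 0.296.

Σ times = 38.1. Posterior: Gamma(shape = 5.3+7 = 12.3, rate = 3.4+38.1 = 41.5).
Mode = (α−1)/β = 11.3/41.5 = 0.272.
Mean = α/β = 12.3/41.5 = 0.296.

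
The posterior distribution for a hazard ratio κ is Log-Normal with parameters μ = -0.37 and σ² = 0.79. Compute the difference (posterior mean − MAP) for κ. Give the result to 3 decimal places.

Mode = exp(μ − σ²) = exp(-1.16) = 0.313.
Mean = exp(μ + σ²/2) = exp(0.025) = 1.025.
Difference = 1.025 − 0.313 = 0.712.

0.712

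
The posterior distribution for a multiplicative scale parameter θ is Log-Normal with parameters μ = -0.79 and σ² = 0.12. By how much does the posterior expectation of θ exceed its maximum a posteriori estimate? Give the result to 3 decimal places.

0.079

Mode = exp(μ − σ²) = exp(-0.91) = 0.403.
Mean = exp(μ + σ²/2) = exp(-0.730) = 0.482.
Difference = 0.482 − 0.403 = 0.079.
The mean is pulled above the mode by the posterior's right skew.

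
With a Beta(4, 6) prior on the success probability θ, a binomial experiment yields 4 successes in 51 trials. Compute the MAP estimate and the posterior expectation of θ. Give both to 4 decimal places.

MAP = 0.1186; posterior mean = 0.1311

Posterior: Beta(4+4, 6+47) = Beta(8, 53).
Mode = (8−1)/(8+53−2) = 7/59 = 0.1186.
Mean = 8/(8+53) = 8/61 = 0.1311.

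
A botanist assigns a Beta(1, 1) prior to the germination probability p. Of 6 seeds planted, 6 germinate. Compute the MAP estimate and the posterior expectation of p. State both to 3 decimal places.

MAP = 1.000, posterior mean = 0.875

Posterior: Beta(1+6, 1+0) = Beta(7, 1).
Since β = 1 ≤ 1 and α > 1, the Beta density is monotone increasing on [0,1]; the mode is at 1.
Mean = 7/(7+1) = 0.875.
Left-skewed posterior ⇒ mean < mode.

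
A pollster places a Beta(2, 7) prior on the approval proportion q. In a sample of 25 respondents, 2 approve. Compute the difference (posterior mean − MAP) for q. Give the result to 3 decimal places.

0.024

Posterior: Beta(2+2, 7+23) = Beta(4, 30).
Mode = (4−1)/(4+30−2) = 3/32 = 0.094.
Mean = 4/(4+30) = 4/34 = 0.118.
Difference = 0.118 − 0.094 = 0.024.
The posterior is right-skewed, so the mean exceeds the mode.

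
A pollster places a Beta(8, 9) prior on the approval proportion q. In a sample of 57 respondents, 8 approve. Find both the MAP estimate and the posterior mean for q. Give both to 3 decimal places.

MAP: 0.208. Posterior mean: 0.216.

Posterior: Beta(8+8, 9+49) = Beta(16, 58).
Mode = (16−1)/(16+58−2) = 15/72 = 0.208.
Mean = 16/(16+58) = 16/74 = 0.216.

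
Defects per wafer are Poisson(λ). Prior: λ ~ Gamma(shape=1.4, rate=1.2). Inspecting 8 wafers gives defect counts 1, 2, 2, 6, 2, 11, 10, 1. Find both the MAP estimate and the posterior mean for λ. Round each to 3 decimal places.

MAP = 3.848, posterior mean = 3.957

Σ counts = 35. Posterior: Gamma(shape = 1.4+35 = 36.4, rate = 1.2+8 = 9.2).
Mode = (α−1)/β = 35.4/9.2 = 3.848.
Mean = α/β = 36.4/9.2 = 3.957.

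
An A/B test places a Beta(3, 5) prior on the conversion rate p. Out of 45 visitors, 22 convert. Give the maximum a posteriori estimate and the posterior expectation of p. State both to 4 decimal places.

p_MAP = 0.4706, E[p|data] = 0.4717

Posterior: Beta(3+22, 5+23) = Beta(25, 28).
Mode = (25−1)/(25+28−2) = 24/51 = 0.4706.
Mean = 25/(25+28) = 25/53 = 0.4717.
Mean > mode: the posterior has a right tail.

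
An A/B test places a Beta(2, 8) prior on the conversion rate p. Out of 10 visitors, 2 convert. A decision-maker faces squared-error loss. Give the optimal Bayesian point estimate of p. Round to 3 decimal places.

Posterior: Beta(2+2, 8+8) = Beta(4, 16).
Mode = (4−1)/(4+16−2) = 3/18 = 0.167.
Mean = 4/(4+16) = 4/20 = 0.200.
Squared-error loss ⇒ the optimal estimator is the posterior mean.

0.200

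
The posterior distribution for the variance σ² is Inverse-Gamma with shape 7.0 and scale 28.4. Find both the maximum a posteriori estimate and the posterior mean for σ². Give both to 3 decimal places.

σ²_MAP = 3.550, E[σ²|data] = 4.733

Mode = β/(α+1) = 28.4/8.0 = 3.550.
Mean = β/(α−1) = 28.4/6.0 = 4.733.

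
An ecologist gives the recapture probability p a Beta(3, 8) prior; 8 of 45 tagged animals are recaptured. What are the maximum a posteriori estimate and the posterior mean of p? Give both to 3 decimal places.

MAP: 0.185. Posterior mean: 0.196.

Posterior: Beta(3+8, 8+37) = Beta(11, 45).
Mode = (11−1)/(11+45−2) = 10/54 = 0.185.
Mean = 11/(11+45) = 11/56 = 0.196.
Right-skewed posterior ⇒ mode < mean.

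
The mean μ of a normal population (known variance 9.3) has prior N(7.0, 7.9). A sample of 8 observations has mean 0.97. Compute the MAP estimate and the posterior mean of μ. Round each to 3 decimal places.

Posterior for μ is Normal. Precision-weighted mean: (1/7.9·7.0 + 8/9.3·0.97) / (1/7.9 + 8/9.3) = 1.744.
A Normal posterior is symmetric, so mode = mean.

MAP = 1.744; posterior mean = 1.744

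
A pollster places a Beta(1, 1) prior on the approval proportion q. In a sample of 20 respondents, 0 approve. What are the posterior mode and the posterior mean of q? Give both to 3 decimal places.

posterior mode = 0.000, posterior mean = 0.045

Posterior: Beta(1+0, 1+20) = Beta(1, 21).
Since α = 1 ≤ 1 and β > 1, the Beta density is monotone decreasing on [0,1]; the mode is at 0.
Mean = 1/(1+21) = 0.045.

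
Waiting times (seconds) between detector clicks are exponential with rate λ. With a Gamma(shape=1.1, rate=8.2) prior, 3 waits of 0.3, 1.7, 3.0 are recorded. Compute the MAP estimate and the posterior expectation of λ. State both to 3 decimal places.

λ_MAP = 0.235, E[λ|data] = 0.311

Σ times = 5.0. Posterior: Gamma(shape = 1.1+3 = 4.1, rate = 8.2+5.0 = 13.2).
Mode = (α−1)/β = 3.1/13.2 = 0.235.
Mean = α/β = 4.1/13.2 = 0.311.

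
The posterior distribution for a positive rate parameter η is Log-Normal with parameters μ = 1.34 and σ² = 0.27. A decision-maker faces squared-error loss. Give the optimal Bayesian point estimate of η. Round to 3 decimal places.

4.371

Mode = exp(μ − σ²) = exp(1.07) = 2.915.
Mean = exp(μ + σ²/2) = exp(1.475) = 4.371.
Squared-error loss ⇒ the optimal estimator is the posterior mean.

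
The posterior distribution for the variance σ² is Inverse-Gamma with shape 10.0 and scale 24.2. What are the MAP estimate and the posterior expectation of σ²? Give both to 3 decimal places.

Mode = β/(α+1) = 24.2/11.0 = 2.200.
Mean = β/(α−1) = 24.2/9.0 = 2.689.

σ²_MAP = 2.200, E[σ²|data] = 2.689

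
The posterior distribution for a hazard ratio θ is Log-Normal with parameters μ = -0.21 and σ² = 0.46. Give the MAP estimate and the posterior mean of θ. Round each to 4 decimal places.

MAP: 0.5117. Posterior mean: 1.0202.

Mode = exp(μ − σ²) = exp(-0.67) = 0.5117.
Mean = exp(μ + σ²/2) = exp(0.020) = 1.0202.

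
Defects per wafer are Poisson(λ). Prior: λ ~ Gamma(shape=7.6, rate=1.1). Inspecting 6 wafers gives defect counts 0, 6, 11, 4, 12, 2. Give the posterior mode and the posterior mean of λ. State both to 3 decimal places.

Σ counts = 35. Posterior: Gamma(shape = 7.6+35 = 42.6, rate = 1.1+6 = 7.1).
Mode = (α−1)/β = 41.6/7.1 = 5.859.
Mean = α/β = 42.6/7.1 = 6.000.

MAP: 5.859. Posterior mean: 6.000.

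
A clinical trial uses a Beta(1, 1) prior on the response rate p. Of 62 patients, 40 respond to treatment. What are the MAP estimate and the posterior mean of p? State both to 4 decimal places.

MAP: 0.6452. Posterior mean: 0.6406.

Posterior: Beta(1+40, 1+22) = Beta(41, 23).
Mode = (41−1)/(41+23−2) = 40/62 = 0.6452.
Mean = 41/(41+23) = 41/64 = 0.6406.
Mode > mean: the posterior has a left tail.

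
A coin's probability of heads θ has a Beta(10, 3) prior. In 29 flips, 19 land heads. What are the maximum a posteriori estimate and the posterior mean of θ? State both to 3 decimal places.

Posterior: Beta(10+19, 3+10) = Beta(29, 13).
Mode = (29−1)/(29+13−2) = 28/40 = 0.700.
Mean = 29/(29+13) = 29/42 = 0.690.
The mean is pulled below the mode by the posterior's left skew.

θ_MAP = 0.700, E[θ|data] = 0.690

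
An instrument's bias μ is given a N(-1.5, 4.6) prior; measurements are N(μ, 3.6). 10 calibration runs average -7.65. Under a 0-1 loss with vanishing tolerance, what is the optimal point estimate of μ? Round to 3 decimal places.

Posterior for μ is Normal. Precision-weighted mean: (1/4.6·-1.5 + 10/3.6·-7.65) / (1/4.6 + 10/3.6) = -7.204.
A Normal posterior is symmetric, so mode = mean.
This is the posterior mode — the MAP estimate.

-7.204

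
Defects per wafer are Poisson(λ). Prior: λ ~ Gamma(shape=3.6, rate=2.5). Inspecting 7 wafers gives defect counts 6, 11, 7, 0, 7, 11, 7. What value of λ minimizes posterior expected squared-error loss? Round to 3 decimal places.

Σ counts = 49. Posterior: Gamma(shape = 3.6+49 = 52.6, rate = 2.5+7 = 9.5).
Mode = (α−1)/β = 51.6/9.5 = 5.432.
Mean = α/β = 52.6/9.5 = 5.537.
Squared-error loss ⇒ the optimal estimator is the posterior mean.

5.537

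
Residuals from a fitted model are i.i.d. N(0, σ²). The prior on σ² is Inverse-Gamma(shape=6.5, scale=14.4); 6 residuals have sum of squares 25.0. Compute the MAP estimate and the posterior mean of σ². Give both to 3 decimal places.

Posterior: Inverse-Gamma(shape = 6.5+6/2 = 9.5, scale = 14.4+25.0/2 = 26.9).
Mode = β/(α+1) = 26.9/10.5 = 2.562.
Mean = β/(α−1) = 26.9/8.5 = 3.165.

MAP = 2.562; posterior mean = 3.165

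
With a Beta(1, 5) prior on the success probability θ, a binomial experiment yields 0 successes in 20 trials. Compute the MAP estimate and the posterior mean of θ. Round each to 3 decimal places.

Posterior: Beta(1+0, 5+20) = Beta(1, 25).
Since α = 1 ≤ 1 and β > 1, the Beta density is monotone decreasing on [0,1]; the mode is at 0.
Mean = 1/(1+25) = 0.038.
Mean > mode: the posterior has a right tail.

MAP: 0.000. Posterior mean: 0.038.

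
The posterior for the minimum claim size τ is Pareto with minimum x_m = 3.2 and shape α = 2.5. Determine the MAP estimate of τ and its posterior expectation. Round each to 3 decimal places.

The Pareto density is strictly decreasing on [x_m, ∞), so the mode is x_m = 3.200.
Mean = α·x_m/(α−1) = 2.5·3.2/1.5 = 5.333.
Mean > mode: the posterior has a right tail.

MAP = 3.200; posterior mean = 5.333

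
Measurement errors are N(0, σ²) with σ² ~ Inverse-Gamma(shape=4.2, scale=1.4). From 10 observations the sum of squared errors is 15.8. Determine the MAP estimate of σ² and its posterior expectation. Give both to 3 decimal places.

Posterior: Inverse-Gamma(shape = 4.2+10/2 = 9.2, scale = 1.4+15.8/2 = 9.3).
Mode = β/(α+1) = 9.3/10.2 = 0.912.
Mean = β/(α−1) = 9.3/8.2 = 1.134.

MAP: 0.912. Posterior mean: 1.134.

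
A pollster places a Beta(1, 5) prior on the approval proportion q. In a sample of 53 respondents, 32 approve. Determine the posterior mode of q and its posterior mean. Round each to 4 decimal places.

Posterior: Beta(1+32, 5+21) = Beta(33, 26).
Mode = (33−1)/(33+26−2) = 32/57 = 0.5614.
Mean = 33/(33+26) = 33/59 = 0.5593.

MAP = 0.5614, posterior mean = 0.5593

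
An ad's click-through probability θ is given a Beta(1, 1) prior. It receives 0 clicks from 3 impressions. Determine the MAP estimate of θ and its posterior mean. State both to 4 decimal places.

Posterior: Beta(1+0, 1+3) = Beta(1, 4).
Since α = 1 ≤ 1 and β > 1, the Beta density is monotone decreasing on [0,1]; the mode is at 0.
Mean = 1/(1+4) = 0.2000.

MAP = 0.0000, posterior mean = 0.2000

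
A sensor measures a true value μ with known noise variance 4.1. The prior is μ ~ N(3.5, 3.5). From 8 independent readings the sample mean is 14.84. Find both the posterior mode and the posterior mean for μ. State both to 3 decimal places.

Posterior for μ is Normal. Precision-weighted mean: (1/3.5·3.5 + 8/4.1·14.84) / (1/3.5 + 8/4.1) = 13.392.
A Normal posterior is symmetric, so mode = mean.

MAP = 13.392, posterior mean = 13.392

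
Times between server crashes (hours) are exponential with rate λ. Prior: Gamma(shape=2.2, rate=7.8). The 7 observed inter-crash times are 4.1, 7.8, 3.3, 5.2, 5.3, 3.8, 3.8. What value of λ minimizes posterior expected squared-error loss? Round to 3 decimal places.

Σ times = 33.3. Posterior: Gamma(shape = 2.2+7 = 9.2, rate = 7.8+33.3 = 41.1).
Mode = (α−1)/β = 8.2/41.1 = 0.200.
Mean = α/β = 9.2/41.1 = 0.224.
Squared-error loss ⇒ the optimal estimator is the posterior mean.

0.224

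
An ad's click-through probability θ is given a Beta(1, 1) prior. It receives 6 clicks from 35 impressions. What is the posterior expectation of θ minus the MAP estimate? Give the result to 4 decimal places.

0.0178

Posterior: Beta(1+6, 1+29) = Beta(7, 30).
Mode = (7−1)/(7+30−2) = 6/35 = 0.1714.
With a flat prior the MAP equals the MLE, 6/35.
Mean = 7/(7+30) = 7/37 = 0.1892.
Difference = 0.1892 − 0.1714 = 0.0178.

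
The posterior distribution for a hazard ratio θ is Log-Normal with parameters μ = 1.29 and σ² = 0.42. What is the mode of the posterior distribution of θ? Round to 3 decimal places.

2.387

Mode = exp(μ − σ²) = exp(0.87) = 2.387.
Mean = exp(μ + σ²/2) = exp(1.500) = 4.482.
This is the posterior mode — the MAP estimate.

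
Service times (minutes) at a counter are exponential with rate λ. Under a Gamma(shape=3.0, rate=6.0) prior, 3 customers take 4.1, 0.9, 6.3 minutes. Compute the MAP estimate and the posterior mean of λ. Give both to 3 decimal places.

MAP estimate = 0.289, posterior mean = 0.347

Σ times = 11.3. Posterior: Gamma(shape = 3.0+3 = 6.0, rate = 6.0+11.3 = 17.3).
Mode = (α−1)/β = 5.0/17.3 = 0.289.
Mean = α/β = 6.0/17.3 = 0.347.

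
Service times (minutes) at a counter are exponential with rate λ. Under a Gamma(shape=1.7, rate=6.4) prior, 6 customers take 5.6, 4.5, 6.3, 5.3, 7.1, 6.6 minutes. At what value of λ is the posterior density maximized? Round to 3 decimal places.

0.160

Σ times = 35.4. Posterior: Gamma(shape = 1.7+6 = 7.7, rate = 6.4+35.4 = 41.8).
Mode = (α−1)/β = 6.7/41.8 = 0.160.
Mean = α/β = 7.7/41.8 = 0.184.
This is the posterior mode — the MAP estimate.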